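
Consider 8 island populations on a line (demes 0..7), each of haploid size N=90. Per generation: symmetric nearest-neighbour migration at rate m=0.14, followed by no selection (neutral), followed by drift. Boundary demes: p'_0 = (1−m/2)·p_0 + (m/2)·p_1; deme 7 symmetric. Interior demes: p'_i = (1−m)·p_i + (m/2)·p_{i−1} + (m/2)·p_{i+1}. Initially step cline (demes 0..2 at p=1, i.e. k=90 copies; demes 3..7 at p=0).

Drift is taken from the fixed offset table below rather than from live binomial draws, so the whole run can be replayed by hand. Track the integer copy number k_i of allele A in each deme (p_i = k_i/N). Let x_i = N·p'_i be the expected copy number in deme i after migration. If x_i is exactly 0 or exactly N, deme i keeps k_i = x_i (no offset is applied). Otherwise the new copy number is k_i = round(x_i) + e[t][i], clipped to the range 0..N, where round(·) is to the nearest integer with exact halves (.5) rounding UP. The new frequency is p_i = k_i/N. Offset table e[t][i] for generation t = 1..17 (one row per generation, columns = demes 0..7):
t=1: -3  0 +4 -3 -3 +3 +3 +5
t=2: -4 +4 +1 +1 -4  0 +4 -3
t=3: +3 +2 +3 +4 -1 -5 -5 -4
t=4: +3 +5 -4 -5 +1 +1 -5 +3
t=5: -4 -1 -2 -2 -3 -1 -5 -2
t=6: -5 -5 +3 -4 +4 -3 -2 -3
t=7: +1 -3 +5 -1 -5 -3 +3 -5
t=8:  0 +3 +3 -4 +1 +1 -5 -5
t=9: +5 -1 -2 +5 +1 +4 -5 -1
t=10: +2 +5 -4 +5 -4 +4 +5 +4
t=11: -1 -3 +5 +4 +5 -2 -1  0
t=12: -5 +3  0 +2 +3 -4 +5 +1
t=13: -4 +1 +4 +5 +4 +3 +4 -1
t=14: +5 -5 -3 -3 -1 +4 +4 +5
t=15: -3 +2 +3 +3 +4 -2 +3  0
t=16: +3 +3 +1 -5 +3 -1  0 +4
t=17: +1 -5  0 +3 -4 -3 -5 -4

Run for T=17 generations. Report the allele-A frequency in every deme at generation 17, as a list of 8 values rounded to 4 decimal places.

[0.9444, 0.8333, 0.7111, 0.4556, 0.2556, 0.1000, 0.1111, 0.1000]

t=0: k=[90 90 90 0 0 0 0 0]
t=1: x=[90.0000 90.0000 83.7000 6.3000 0.0000 0.0000 0.0000 0.0000] k=[90 90 88 3 0 0 0 0]
t=2: x=[90.0000 89.8600 82.1900 8.7400 0.2100 0.0000 0.0000 0.0000] k=[90 90 83 10 0 0 0 0]
t=3: x=[90.0000 89.5100 78.3800 14.4100 0.7000 0.0000 0.0000 0.0000] k=[90 90 81 18 0 0 0 0]
t=4: x=[90.0000 89.3700 77.2200 21.1500 1.2600 0.0000 0.0000 0.0000] k=[90 90 73 16 2 0 0 0]
t=5: x=[90.0000 88.8100 70.2000 19.0100 2.8400 0.1400 0.0000 0.0000] k=[90 88 68 17 0 0 0 0]
t=6: x=[89.8600 86.7400 65.8300 19.3800 1.1900 0.0000 0.0000 0.0000] k=[85 82 69 15 5 0 0 0]
t=7: x=[84.7900 81.3000 66.1300 18.0800 5.3500 0.3500 0.0000 0.0000] k=[86 78 71 17 0 0 0 0]
t=8: x=[85.4400 78.0700 67.7100 19.5900 1.1900 0.0000 0.0000 0.0000] k=[85 81 71 16 2 0 0 0]
t=9: x=[84.7200 80.5800 67.8500 18.8700 2.8400 0.1400 0.0000 0.0000] k=[90 80 66 24 4 4 0 0]
t=10: x=[89.3000 79.7200 64.0400 25.5400 5.4000 3.7200 0.2800 0.0000] k=[90 85 60 31 1 8 5 0]
t=11: x=[89.6500 83.6000 59.7200 30.9300 3.5900 7.3000 4.8600 0.3500] k=[89 81 65 35 9 5 4 0]
t=12: x=[88.4400 80.4400 64.0200 35.2800 10.5400 5.2100 3.7900 0.2800] k=[83 83 64 37 14 1 9 1]
t=13: x=[83.0000 81.6700 63.4400 37.2800 14.7000 2.4700 7.8800 1.5600] k=[79 83 67 42 19 5 12 1]
t=14: x=[79.2800 81.6000 66.3700 42.1400 19.6300 6.4700 10.7400 1.7700] k=[84 77 63 39 19 10 15 7]
t=15: x=[83.5100 76.5100 62.3000 39.2800 19.7700 10.9800 14.0900 7.5600] k=[81 79 65 42 24 9 17 8]
t=16: x=[80.8600 78.1600 64.3700 42.3500 24.2100 10.6100 15.8100 8.6300] k=[84 81 65 37 27 10 16 13]
t=17: x=[83.7900 80.0900 64.1600 38.2600 26.5100 11.6100 15.3700 13.2100] k=[85 75 64 41 23 9 10 9]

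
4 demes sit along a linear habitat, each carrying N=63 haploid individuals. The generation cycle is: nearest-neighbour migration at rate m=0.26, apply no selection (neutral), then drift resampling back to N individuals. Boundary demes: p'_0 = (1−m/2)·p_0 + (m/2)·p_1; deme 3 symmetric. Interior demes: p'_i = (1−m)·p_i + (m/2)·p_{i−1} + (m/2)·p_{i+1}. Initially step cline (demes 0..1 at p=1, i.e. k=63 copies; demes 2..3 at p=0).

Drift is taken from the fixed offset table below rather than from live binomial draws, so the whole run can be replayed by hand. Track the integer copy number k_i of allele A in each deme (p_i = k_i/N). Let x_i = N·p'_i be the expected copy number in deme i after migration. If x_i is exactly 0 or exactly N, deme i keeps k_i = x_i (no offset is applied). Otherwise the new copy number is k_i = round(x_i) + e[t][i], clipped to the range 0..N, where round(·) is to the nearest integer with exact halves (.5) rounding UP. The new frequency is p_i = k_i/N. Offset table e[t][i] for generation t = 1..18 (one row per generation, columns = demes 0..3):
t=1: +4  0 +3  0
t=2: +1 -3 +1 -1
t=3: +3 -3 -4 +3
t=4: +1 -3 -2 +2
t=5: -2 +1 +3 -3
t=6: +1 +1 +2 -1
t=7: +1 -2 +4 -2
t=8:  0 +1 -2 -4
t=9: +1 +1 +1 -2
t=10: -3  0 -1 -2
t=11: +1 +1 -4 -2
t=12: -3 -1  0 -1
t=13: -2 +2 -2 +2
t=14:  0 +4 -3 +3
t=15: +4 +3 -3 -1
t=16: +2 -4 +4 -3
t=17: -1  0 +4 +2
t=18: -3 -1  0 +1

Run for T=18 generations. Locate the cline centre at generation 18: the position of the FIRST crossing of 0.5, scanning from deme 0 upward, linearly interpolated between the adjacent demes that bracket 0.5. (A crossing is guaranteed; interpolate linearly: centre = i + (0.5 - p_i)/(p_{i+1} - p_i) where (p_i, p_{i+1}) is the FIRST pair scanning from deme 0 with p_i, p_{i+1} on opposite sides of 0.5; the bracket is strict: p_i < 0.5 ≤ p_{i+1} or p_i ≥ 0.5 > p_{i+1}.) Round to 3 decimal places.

1.083

t=0: k=[63 63 0 0]
t=1: x=[63.0000 54.8100 8.1900 0.0000] k=[63 55 11 0]
t=2: x=[61.9600 50.3200 15.2900 1.4300] k=[63 47 16 0]
t=3: x=[60.9200 45.0500 17.9500 2.0800] k=[63 42 14 5]
t=4: x=[60.2700 41.0900 16.4700 6.1700] k=[61 38 14 8]
t=5: x=[58.0100 37.8700 16.3400 8.7800] k=[56 39 19 6]
t=6: x=[53.7900 38.6100 19.9100 7.6900] k=[55 40 22 7]
t=7: x=[53.0500 39.6100 22.3900 8.9500] k=[54 38 26 7]
t=8: x=[51.9200 38.5200 25.0900 9.4700] k=[52 40 23 5]
t=9: x=[50.4400 39.3500 22.8700 7.3400] k=[51 40 24 5]
t=10: x=[49.5700 39.3500 23.6100 7.4700] k=[47 39 23 5]
t=11: x=[45.9600 37.9600 22.7400 7.3400] k=[47 39 19 5]
t=12: x=[45.9600 37.4400 19.7800 6.8200] k=[43 36 20 6]
t=13: x=[42.0900 34.8300 20.2600 7.8200] k=[40 37 18 10]
t=14: x=[39.6100 34.9200 19.4300 11.0400] k=[40 39 16 14]
t=15: x=[39.8700 36.1400 18.7300 14.2600] k=[44 39 16 13]
t=16: x=[43.3500 36.6600 18.6000 13.3900] k=[45 33 23 10]
t=17: x=[43.4400 33.2600 22.6100 11.6900] k=[42 33 27 14]
t=18: x=[40.8300 33.3900 26.0900 15.6900] k=[38 32 26 17]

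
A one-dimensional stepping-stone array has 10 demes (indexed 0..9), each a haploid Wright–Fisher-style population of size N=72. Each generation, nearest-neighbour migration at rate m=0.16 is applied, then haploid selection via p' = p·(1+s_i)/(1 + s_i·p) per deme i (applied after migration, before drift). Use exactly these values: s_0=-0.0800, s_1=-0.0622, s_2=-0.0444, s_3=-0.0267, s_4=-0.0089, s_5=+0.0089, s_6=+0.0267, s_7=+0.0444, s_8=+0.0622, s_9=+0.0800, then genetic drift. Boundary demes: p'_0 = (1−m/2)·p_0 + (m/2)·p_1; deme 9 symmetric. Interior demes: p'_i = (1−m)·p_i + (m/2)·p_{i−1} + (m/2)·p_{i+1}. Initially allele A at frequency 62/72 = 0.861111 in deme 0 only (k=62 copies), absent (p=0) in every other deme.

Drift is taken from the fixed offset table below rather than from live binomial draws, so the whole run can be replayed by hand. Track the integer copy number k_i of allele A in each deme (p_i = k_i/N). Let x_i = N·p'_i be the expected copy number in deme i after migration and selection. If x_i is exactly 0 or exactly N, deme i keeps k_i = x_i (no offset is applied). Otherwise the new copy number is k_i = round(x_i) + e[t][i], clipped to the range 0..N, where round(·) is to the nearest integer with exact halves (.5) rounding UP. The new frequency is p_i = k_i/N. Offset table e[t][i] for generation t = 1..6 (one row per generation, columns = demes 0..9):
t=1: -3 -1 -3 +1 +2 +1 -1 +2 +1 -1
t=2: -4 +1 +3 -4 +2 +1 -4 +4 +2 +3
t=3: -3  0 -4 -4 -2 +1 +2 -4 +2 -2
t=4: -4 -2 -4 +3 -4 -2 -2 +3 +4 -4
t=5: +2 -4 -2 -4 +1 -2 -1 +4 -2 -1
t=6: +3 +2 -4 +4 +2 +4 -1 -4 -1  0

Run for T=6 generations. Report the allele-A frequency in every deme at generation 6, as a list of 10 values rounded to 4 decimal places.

[0.3889, 0.1111, 0.0000, 0.0000, 0.0000, 0.0000, 0.0000, 0.0000, 0.0000, 0.0000]

t=0: k=[62 0 0 0 0 0 0 0 0 0]
t=1: x=[56.0277 4.6715 0.0000 0.0000 0.0000 0.0000 0.0000 0.0000 0.0000 0.0000] k=[53 4 0 0 0 0 0 0 0 0]
t=2: x=[47.7580 7.1744 0.3059 0.0000 0.0000 0.0000 0.0000 0.0000 0.0000 0.0000] k=[44 8 3 0 0 0 0 0 0 0]
t=3: x=[39.6416 9.9179 3.0256 0.2336 0.0000 0.0000 0.0000 0.0000 0.0000 0.0000] k=[37 10 0 0 0 0 0 0 0 0]
t=4: x=[33.3436 10.7590 0.7649 0.0000 0.0000 0.0000 0.0000 0.0000 0.0000 0.0000] k=[29 9 0 0 0 0 0 0 0 0]
t=5: x=[25.9995 9.3452 0.6883 0.0000 0.0000 0.0000 0.0000 0.0000 0.0000 0.0000] k=[28 5 0 0 0 0 0 0 0 0]
t=6: x=[24.7877 6.0732 0.3823 0.0000 0.0000 0.0000 0.0000 0.0000 0.0000 0.0000] k=[28 8 0 0 0 0 0 0 0 0]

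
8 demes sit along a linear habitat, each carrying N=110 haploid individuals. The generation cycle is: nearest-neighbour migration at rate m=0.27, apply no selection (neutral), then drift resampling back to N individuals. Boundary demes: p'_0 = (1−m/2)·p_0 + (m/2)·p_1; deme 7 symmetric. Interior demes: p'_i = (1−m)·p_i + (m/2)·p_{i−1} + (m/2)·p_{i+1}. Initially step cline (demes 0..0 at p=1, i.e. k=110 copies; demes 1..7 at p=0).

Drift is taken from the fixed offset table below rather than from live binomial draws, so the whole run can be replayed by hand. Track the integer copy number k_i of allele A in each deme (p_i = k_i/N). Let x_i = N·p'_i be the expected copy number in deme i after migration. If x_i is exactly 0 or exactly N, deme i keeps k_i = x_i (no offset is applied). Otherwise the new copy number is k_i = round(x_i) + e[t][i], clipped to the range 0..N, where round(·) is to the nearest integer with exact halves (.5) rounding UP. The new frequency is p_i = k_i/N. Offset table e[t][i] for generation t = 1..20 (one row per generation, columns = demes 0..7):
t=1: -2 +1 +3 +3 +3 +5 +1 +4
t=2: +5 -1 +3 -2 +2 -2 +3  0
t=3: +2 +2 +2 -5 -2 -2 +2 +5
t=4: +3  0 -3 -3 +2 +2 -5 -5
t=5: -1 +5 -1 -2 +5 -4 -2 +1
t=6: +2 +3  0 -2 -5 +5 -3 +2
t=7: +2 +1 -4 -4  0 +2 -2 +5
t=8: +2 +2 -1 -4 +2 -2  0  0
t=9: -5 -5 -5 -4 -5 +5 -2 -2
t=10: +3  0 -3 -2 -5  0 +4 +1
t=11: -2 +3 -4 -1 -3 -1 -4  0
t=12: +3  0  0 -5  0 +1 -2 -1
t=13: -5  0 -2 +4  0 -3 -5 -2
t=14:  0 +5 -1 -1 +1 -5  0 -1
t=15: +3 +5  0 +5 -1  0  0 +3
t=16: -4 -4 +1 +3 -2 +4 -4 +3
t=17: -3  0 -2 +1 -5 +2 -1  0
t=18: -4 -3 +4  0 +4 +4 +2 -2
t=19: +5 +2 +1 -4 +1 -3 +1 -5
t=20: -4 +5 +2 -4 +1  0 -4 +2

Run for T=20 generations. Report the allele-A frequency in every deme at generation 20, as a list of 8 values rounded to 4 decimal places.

t=0: k=[110 0 0 0 0 0 0 0]
t=1: x=[95.1500 14.8500 0.0000 0.0000 0.0000 0.0000 0.0000 0.0000] k=[93 16 0 0 0 0 0 0]
t=2: x=[82.6050 24.2350 2.1600 0.0000 0.0000 0.0000 0.0000 0.0000] k=[88 23 5 0 0 0 0 0]
t=3: x=[79.2250 29.3450 6.7550 0.6750 0.0000 0.0000 0.0000 0.0000] k=[81 31 9 0 0 0 0 0]
t=4: x=[74.2500 34.7800 10.7550 1.2150 0.0000 0.0000 0.0000 0.0000] k=[77 35 8 0 0 0 0 0]
t=5: x=[71.3300 37.0250 10.5650 1.0800 0.0000 0.0000 0.0000 0.0000] k=[70 42 10 0 0 0 0 0]
t=6: x=[66.2200 41.4600 12.9700 1.3500 0.0000 0.0000 0.0000 0.0000] k=[68 44 13 0 0 0 0 0]
t=7: x=[64.7600 43.0550 15.4300 1.7550 0.0000 0.0000 0.0000 0.0000] k=[67 44 11 0 0 0 0 0]
t=8: x=[63.8950 42.6500 13.9700 1.4850 0.0000 0.0000 0.0000 0.0000] k=[66 45 13 0 0 0 0 0]
t=9: x=[63.1650 43.5150 15.5650 1.7550 0.0000 0.0000 0.0000 0.0000] k=[58 39 11 0 0 0 0 0]
t=10: x=[55.4350 37.7850 13.2950 1.4850 0.0000 0.0000 0.0000 0.0000] k=[58 38 10 0 0 0 0 0]
t=11: x=[55.3000 36.9200 12.4300 1.3500 0.0000 0.0000 0.0000 0.0000] k=[53 40 8 0 0 0 0 0]
t=12: x=[51.2450 37.4350 11.2400 1.0800 0.0000 0.0000 0.0000 0.0000] k=[54 37 11 0 0 0 0 0]
t=13: x=[51.7050 35.7850 13.0250 1.4850 0.0000 0.0000 0.0000 0.0000] k=[47 36 11 5 0 0 0 0]
t=14: x=[45.5150 34.1100 13.5650 5.1350 0.6750 0.0000 0.0000 0.0000] k=[46 39 13 4 2 0 0 0]
t=15: x=[45.0550 36.4350 15.2950 4.9450 2.0000 0.2700 0.0000 0.0000] k=[48 41 15 10 1 0 0 0]
t=16: x=[47.0550 38.4350 17.8350 9.4600 2.0800 0.1350 0.0000 0.0000] k=[43 34 19 12 0 4 0 0]
t=17: x=[41.7850 33.1900 20.0800 11.3250 2.1600 2.9200 0.5400 0.0000] k=[39 33 18 12 0 5 0 0]
t=18: x=[38.1900 31.7850 19.2150 11.1900 2.2950 3.6500 0.6750 0.0000] k=[34 29 23 11 6 8 3 0]
t=19: x=[33.3250 28.8650 22.1900 11.9450 6.9450 7.0550 3.2700 0.4050] k=[38 31 23 8 8 4 4 0]
t=20: x=[37.0550 30.8650 22.0550 10.0250 7.4600 4.5400 3.4600 0.5400] k=[33 36 24 6 8 5 0 3]

[0.3000, 0.3273, 0.2182, 0.0545, 0.0727, 0.0455, 0.0000, 0.0273]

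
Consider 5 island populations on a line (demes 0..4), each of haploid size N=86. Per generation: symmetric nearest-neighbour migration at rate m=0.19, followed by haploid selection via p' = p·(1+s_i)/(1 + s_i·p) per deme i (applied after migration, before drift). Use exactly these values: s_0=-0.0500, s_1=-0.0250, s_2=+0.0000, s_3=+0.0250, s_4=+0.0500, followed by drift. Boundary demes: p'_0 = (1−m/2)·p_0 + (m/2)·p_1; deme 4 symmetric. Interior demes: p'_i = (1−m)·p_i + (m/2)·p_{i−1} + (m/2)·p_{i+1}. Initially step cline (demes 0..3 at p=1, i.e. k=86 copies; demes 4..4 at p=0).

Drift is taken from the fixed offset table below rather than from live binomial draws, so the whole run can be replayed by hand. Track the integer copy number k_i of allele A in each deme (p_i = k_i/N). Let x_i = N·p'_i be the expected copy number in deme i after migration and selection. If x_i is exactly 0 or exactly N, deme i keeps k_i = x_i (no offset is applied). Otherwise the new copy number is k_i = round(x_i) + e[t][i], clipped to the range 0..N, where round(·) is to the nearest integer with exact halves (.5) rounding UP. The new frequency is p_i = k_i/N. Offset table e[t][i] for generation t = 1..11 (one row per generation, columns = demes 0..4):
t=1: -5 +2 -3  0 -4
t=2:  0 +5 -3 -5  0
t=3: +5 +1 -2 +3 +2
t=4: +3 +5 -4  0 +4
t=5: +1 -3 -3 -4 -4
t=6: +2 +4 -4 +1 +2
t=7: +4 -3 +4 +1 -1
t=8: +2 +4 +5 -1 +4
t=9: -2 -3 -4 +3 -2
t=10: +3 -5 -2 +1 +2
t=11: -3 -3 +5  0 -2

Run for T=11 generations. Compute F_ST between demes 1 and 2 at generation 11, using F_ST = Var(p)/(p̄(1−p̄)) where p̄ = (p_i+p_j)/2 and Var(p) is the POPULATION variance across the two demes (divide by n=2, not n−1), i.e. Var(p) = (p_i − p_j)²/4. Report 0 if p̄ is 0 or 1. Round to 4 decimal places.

t=0: k=[86 86 86 86 0]
t=1: x=[86.0000 86.0000 86.0000 78.0108 8.5379] k=[86 86 86 78 5]
t=2: x=[86.0000 86.0000 85.2400 72.1149 12.4454] k=[86 86 82 67 12]
t=3: x=[86.0000 85.6103 80.9550 63.6113 17.9069] k=[86 86 79 67 20]
t=4: x=[86.0000 85.3181 78.5250 64.0807 25.3280] k=[86 86 75 64 29]
t=5: x=[86.0000 84.9285 75.0000 62.1480 33.3151] k=[86 82 72 58 29]
t=6: x=[85.6001 81.3192 71.6200 57.0511 32.7383] k=[86 85 68 58 35]
t=7: x=[85.9000 83.4173 68.6650 57.2396 38.2180] k=[86 80 73 58 37]
t=8: x=[85.4002 79.7601 72.2400 57.8991 40.0370] k=[86 84 77 57 44]
t=9: x=[85.8000 83.4634 75.7650 58.1322 46.2796] k=[84 80 72 61 44]
t=10: x=[83.4984 79.4688 71.7150 60.8714 46.6584] k=[86 74 70 62 49]
t=11: x=[84.8008 74.5103 69.6200 61.9550 51.2499] k=[82 72 75 62 49]

0.0024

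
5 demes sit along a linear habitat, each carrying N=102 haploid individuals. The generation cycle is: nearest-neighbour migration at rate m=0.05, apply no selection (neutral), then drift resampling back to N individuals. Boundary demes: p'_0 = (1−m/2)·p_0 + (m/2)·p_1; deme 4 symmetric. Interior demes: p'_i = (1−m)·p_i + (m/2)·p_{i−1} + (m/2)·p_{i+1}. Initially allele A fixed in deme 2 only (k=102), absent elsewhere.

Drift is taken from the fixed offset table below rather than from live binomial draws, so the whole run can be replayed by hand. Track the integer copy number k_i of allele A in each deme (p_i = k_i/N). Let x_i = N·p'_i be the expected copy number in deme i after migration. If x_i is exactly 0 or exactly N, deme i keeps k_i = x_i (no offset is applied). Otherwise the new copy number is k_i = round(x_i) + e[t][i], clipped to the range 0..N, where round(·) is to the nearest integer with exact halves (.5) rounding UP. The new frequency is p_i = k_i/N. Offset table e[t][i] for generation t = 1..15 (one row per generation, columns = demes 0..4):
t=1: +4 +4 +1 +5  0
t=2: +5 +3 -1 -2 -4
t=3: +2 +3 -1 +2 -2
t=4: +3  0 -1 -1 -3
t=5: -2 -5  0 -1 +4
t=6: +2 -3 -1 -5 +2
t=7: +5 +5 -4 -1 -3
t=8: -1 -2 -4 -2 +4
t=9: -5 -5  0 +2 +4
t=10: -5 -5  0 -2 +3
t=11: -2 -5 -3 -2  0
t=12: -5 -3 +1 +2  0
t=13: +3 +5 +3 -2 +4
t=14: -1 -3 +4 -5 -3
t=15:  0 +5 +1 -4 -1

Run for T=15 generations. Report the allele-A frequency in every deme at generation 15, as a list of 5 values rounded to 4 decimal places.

[0.0196, 0.1373, 0.5196, 0.0490, 0.1373]

t=0: k=[0 0 102 0 0]
t=1: x=[0.0000 2.5500 96.9000 2.5500 0.0000] k=[0 7 98 8 0]
t=2: x=[0.1750 9.1000 93.4750 10.0500 0.2000] k=[5 12 92 8 0]
t=3: x=[5.1750 13.8250 87.9000 9.9000 0.2000] k=[7 17 87 12 0]
t=4: x=[7.2500 18.5000 83.3750 13.5750 0.3000] k=[10 19 82 13 0]
t=5: x=[10.2250 20.3500 78.7000 14.4000 0.3250] k=[8 15 79 13 4]
t=6: x=[8.1750 16.4250 75.7500 14.4250 4.2250] k=[10 13 75 9 6]
t=7: x=[10.0750 14.4750 71.8000 10.5750 6.0750] k=[15 19 68 10 3]
t=8: x=[15.1000 20.1250 65.3250 11.2750 3.1750] k=[14 18 61 9 7]
t=9: x=[14.1000 18.9750 58.6250 10.2500 7.0500] k=[9 14 59 12 11]
t=10: x=[9.1250 15.0000 56.7000 13.1500 11.0250] k=[4 10 57 11 14]
t=11: x=[4.1500 11.0250 54.6750 12.2250 13.9250] k=[2 6 52 10 14]
t=12: x=[2.1000 7.0500 49.8000 11.1500 13.9000] k=[0 4 51 13 14]
t=13: x=[0.1000 5.0750 48.8750 13.9750 13.9750] k=[3 10 52 12 18]
t=14: x=[3.1750 10.8750 49.9500 13.1500 17.8500] k=[2 8 54 8 15]
t=15: x=[2.1500 9.0000 51.7000 9.3250 14.8250] k=[2 14 53 5 14]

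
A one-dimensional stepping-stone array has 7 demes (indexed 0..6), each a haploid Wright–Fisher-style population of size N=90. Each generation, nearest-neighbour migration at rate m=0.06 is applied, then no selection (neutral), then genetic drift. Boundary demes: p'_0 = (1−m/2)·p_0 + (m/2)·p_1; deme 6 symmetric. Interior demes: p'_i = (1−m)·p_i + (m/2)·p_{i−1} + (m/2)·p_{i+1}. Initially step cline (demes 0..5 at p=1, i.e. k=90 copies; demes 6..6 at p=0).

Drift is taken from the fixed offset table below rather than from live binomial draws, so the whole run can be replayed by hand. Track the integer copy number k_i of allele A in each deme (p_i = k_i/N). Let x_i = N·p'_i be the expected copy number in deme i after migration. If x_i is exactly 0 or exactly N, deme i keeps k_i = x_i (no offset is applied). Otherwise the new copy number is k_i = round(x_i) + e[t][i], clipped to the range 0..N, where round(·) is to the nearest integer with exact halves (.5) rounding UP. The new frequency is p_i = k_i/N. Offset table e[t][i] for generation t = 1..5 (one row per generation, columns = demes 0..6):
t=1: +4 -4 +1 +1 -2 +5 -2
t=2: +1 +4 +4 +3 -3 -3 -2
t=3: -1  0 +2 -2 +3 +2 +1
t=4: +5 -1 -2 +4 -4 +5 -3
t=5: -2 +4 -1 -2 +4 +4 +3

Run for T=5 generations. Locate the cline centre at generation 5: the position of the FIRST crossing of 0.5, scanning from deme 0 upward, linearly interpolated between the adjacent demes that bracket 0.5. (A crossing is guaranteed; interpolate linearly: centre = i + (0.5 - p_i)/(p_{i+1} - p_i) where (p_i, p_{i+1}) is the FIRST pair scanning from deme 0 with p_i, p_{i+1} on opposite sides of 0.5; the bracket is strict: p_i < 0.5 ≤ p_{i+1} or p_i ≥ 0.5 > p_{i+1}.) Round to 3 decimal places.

t=0: k=[90 90 90 90 90 90 0]
t=1: x=[90.0000 90.0000 90.0000 90.0000 90.0000 87.3000 2.7000] k=[90 90 90 90 90 90 1]
t=2: x=[90.0000 90.0000 90.0000 90.0000 90.0000 87.3300 3.6700] k=[90 90 90 90 90 84 2]
t=3: x=[90.0000 90.0000 90.0000 90.0000 89.8200 81.7200 4.4600] k=[90 90 90 90 90 84 5]
t=4: x=[90.0000 90.0000 90.0000 90.0000 89.8200 81.8100 7.3700] k=[90 90 90 90 86 87 4]
t=5: x=[90.0000 90.0000 90.0000 89.8800 86.1500 84.4800 6.4900] k=[90 90 90 88 90 88 9]

5.544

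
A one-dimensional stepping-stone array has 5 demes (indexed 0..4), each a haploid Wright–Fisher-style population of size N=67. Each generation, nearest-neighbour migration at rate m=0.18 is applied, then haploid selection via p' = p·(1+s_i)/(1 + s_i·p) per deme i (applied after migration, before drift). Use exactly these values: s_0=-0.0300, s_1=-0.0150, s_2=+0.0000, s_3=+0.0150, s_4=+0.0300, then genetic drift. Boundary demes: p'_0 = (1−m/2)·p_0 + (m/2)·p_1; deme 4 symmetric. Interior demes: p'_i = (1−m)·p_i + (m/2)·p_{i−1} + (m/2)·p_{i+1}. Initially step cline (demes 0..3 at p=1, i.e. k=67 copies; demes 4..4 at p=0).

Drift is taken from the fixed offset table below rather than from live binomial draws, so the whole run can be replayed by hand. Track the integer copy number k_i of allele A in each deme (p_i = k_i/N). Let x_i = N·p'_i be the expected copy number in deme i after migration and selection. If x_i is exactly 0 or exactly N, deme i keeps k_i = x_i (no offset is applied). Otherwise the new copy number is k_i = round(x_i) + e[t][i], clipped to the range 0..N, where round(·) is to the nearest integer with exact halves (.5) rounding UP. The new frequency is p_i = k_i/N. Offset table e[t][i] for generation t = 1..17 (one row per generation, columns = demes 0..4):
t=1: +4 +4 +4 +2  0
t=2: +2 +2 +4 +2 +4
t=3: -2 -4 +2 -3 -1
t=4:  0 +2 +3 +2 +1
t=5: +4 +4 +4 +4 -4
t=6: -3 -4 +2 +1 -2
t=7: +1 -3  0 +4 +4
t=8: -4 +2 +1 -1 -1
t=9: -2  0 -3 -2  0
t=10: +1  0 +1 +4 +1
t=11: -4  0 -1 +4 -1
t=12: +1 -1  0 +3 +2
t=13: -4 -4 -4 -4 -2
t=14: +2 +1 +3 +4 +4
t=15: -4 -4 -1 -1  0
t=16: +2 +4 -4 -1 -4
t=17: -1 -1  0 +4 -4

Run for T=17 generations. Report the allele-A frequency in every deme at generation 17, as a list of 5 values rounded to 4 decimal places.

[0.9254, 0.9104, 0.8507, 0.8806, 0.6567]

t=0: k=[67 67 67 67 0]
t=1: x=[67.0000 67.0000 67.0000 61.0512 6.1942] k=[67 67 67 63 6]
t=2: x=[67.0000 67.0000 66.6400 58.3429 11.4071] k=[67 67 67 60 15]
t=3: x=[67.0000 67.0000 66.3700 56.7103 19.4555] k=[67 67 67 54 18]
t=4: x=[67.0000 67.0000 65.8300 52.1032 21.6711] k=[67 67 67 54 23]
t=5: x=[67.0000 67.0000 65.8300 52.5495 26.2605] k=[67 67 67 57 22]
t=6: x=[67.0000 67.0000 66.1000 54.8983 25.6160] k=[67 67 67 56 24]
t=7: x=[67.0000 67.0000 66.0100 54.2643 27.3571] k=[67 67 66 58 31]
t=8: x=[67.0000 66.9086 65.3700 56.4233 33.9251] k=[67 67 66 55 33]
t=9: x=[67.0000 66.9086 65.1000 54.1652 35.4738] k=[67 67 62 52 35]
t=10: x=[67.0000 66.5432 61.5500 51.5477 37.0204] k=[67 67 63 56 38]
t=11: x=[67.0000 66.6345 62.7300 55.1559 40.0973] k=[67 67 62 59 39]
t=12: x=[67.0000 66.5432 62.1800 57.5911 41.2701] k=[67 66 62 61 43]
t=13: x=[66.9072 65.7110 62.2700 59.5689 45.0584] k=[63 62 58 56 43]
t=14: x=[62.7915 61.6561 58.1800 55.1559 44.6128] k=[65 63 61 59 49]
t=15: x=[64.7548 62.9428 61.0000 58.3923 50.2737] k=[61 59 60 57 50]
t=16: x=[60.6470 59.1660 59.6400 56.7697 50.9929] k=[63 63 56 56 47]
t=17: x=[62.8839 62.3044 56.6300 55.3341 48.2122] k=[62 61 57 59 44]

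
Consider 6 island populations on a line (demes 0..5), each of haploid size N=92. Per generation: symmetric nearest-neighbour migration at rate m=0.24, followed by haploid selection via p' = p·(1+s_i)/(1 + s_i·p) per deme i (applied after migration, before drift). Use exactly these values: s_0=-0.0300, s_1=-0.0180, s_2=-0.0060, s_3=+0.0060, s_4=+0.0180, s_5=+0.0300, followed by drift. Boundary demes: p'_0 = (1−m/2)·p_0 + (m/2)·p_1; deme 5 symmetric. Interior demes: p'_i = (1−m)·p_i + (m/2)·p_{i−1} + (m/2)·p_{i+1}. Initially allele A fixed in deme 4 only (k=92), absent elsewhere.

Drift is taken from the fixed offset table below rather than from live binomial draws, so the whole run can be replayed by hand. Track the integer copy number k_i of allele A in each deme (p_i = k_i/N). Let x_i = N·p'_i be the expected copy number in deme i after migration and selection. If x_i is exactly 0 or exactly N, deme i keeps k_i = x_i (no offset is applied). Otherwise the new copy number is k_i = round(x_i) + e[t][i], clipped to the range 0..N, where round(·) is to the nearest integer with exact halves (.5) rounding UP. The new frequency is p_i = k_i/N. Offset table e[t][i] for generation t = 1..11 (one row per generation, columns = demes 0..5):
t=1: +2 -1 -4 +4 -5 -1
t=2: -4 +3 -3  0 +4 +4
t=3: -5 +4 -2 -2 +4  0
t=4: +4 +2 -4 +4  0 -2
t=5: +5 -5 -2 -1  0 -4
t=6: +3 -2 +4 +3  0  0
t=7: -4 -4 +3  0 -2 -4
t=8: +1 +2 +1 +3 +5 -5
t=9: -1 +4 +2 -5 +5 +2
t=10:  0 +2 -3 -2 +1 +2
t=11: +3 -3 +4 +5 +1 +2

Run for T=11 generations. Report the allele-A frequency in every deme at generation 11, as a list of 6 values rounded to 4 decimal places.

t=0: k=[0 0 0 0 92 0]
t=1: x=[0.0000 0.0000 0.0000 11.0982 70.2180 11.3304] k=[0 0 0 15 65 10]
t=2: x=[0.0000 0.0000 1.7894 19.2910 52.8019 17.0059] k=[0 0 0 19 57 21]
t=3: x=[0.0000 0.0000 2.2667 21.3780 48.5293 25.8660] k=[0 0 0 19 53 26]
t=4: x=[0.0000 0.0000 2.2667 20.8965 46.0903 29.8328] k=[0 0 0 25 46 28]
t=5: x=[0.0000 0.0000 2.9826 24.6277 41.7264 30.7623] k=[0 0 1 24 42 27]
t=6: x=[0.0000 0.1178 3.6190 23.5045 38.4386 29.3880] k=[0 0 8 27 38 29]
t=7: x=[0.0000 0.9429 9.2697 26.1518 35.9901 30.6815] k=[0 0 12 26 34 27]
t=8: x=[0.0000 1.4145 12.1763 25.3898 32.5744 28.4172] k=[0 3 13 28 38 23]
t=9: x=[0.3492 3.7737 13.5304 27.5152 35.3877 25.3391] k=[0 8 16 23 40 27]
t=10: x=[0.9315 7.8683 15.8011 24.3068 36.7932 29.1454] k=[1 10 13 22 38 31]
t=11: x=[2.0190 9.1295 13.6499 22.9429 35.6287 32.4582] k=[5 6 18 28 37 34]

[0.0543, 0.0652, 0.1957, 0.3043, 0.4022, 0.3696]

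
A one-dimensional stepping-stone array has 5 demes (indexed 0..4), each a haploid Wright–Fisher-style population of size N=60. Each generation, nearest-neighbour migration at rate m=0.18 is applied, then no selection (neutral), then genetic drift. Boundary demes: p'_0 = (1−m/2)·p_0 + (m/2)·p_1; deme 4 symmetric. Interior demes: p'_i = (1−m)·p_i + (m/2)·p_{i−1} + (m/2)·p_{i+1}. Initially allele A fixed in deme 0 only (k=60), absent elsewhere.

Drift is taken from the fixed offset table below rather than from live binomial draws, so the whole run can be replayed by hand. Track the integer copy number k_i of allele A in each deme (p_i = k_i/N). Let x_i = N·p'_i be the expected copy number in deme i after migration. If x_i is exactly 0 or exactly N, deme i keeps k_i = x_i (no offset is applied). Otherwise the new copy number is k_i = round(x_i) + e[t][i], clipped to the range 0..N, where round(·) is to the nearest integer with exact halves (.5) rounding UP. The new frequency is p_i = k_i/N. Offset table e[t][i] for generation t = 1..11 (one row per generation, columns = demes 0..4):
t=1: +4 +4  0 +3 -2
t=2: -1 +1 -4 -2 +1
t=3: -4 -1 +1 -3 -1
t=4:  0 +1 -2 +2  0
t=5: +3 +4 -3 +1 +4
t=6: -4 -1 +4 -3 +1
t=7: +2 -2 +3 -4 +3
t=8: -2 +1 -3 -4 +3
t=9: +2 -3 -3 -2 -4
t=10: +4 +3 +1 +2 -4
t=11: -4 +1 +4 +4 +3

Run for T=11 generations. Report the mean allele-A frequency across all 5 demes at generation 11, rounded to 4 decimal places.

0.2633

t=0: k=[60 0 0 0 0]
t=1: x=[54.6000 5.4000 0.0000 0.0000 0.0000] k=[59 9 0 0 0]
t=2: x=[54.5000 12.6900 0.8100 0.0000 0.0000] k=[54 14 0 0 0]
t=3: x=[50.4000 16.3400 1.2600 0.0000 0.0000] k=[46 15 2 0 0]
t=4: x=[43.2100 16.6200 2.9900 0.1800 0.0000] k=[43 18 1 2 0]
t=5: x=[40.7500 18.7200 2.6200 1.7300 0.1800] k=[44 23 0 3 4]
t=6: x=[42.1100 22.8200 2.3400 2.8200 3.9100] k=[38 22 6 0 5]
t=7: x=[36.5600 22.0000 6.9000 0.9900 4.5500] k=[39 20 10 0 8]
t=8: x=[37.2900 20.8100 10.0000 1.6200 7.2800] k=[35 22 7 0 10]
t=9: x=[33.8300 21.8200 7.7200 1.5300 9.1000] k=[36 19 5 0 5]
t=10: x=[34.4700 19.2700 5.8100 0.9000 4.5500] k=[38 22 7 3 1]
t=11: x=[36.5600 22.0900 7.9900 3.1800 1.1800] k=[33 23 12 7 4]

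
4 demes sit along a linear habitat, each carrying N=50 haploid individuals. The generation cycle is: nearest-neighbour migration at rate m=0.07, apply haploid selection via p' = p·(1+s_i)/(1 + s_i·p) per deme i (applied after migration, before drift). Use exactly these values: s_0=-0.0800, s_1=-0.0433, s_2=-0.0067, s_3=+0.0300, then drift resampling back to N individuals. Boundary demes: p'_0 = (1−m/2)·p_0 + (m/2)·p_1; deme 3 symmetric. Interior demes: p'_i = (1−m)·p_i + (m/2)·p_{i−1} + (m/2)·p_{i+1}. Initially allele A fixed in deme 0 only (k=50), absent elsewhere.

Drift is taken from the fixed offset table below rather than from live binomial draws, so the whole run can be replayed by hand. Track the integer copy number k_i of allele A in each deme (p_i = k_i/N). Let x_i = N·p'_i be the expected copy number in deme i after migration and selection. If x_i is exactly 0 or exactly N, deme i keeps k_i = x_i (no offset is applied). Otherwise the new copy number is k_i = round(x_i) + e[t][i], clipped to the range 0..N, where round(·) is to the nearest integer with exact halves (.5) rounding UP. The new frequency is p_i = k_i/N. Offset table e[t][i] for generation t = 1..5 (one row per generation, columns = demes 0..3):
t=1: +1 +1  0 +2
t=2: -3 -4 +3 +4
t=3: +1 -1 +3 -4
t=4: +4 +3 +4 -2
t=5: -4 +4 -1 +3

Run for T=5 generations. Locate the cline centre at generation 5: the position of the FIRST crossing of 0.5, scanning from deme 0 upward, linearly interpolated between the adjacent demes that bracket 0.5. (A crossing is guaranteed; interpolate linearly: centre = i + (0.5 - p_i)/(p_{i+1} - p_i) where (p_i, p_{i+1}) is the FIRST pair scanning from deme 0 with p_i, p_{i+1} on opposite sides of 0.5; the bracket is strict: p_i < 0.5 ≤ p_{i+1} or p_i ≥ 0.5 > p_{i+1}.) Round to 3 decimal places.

0.500

t=0: k=[50 0 0 0]
t=1: x=[48.1036 1.6768 0.0000 0.0000] k=[49 3 0 0]
t=2: x=[47.1759 4.3268 0.1043 0.0000] k=[44 0 3 0]
t=3: x=[41.9104 1.5760 2.7723 0.1081] k=[43 1 6 0]
t=4: x=[40.9271 2.5363 5.5816 0.2163] k=[45 6 10 0]
t=5: x=[43.1573 7.2270 9.4583 0.3604] k=[39 11 8 3]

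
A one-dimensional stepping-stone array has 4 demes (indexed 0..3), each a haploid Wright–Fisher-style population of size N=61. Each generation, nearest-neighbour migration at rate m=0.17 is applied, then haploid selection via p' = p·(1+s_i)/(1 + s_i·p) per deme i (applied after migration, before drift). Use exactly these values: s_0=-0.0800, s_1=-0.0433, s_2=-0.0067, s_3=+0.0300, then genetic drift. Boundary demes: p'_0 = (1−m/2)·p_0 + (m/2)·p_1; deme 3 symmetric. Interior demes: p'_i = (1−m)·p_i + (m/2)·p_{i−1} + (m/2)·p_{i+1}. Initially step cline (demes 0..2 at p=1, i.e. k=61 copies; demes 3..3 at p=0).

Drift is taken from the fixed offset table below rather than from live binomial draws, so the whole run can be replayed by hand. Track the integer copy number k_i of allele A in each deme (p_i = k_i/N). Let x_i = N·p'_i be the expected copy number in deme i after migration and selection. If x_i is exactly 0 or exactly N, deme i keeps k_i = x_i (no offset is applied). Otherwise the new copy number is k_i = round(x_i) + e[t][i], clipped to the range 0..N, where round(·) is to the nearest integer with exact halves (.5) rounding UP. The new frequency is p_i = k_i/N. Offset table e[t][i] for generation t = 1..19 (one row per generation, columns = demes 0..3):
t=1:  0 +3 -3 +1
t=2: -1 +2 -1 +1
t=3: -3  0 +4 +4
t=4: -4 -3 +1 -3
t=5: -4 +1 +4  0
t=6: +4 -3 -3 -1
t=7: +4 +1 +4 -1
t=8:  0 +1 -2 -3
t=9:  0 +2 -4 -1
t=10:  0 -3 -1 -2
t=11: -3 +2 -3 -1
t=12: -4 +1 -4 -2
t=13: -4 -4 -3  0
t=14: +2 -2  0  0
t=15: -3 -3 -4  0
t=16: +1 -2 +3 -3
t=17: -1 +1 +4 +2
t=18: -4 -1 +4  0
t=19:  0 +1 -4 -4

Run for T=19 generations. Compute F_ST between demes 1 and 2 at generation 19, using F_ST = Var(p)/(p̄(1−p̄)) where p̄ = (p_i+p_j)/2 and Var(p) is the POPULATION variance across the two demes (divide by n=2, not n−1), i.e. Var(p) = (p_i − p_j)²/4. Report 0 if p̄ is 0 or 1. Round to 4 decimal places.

t=0: k=[61 61 61 0]
t=1: x=[61.0000 61.0000 55.7830 5.3270] k=[61 61 53 6]
t=2: x=[61.0000 60.2896 49.6229 10.2445] k=[61 61 49 11]
t=3: x=[61.0000 59.9346 46.7166 14.5550] k=[61 60 51 19]
t=4: x=[60.9076 59.2461 48.9803 22.1352] k=[57 56 50 19]
t=5: x=[56.5855 55.3522 47.8056 22.0494] k=[53 56 52 22]
t=6: x=[52.6735 55.1759 49.7284 24.9848] k=[57 52 47 24]
t=7: x=[56.2204 51.6551 45.3921 26.3967] k=[60 53 49 25]
t=8: x=[59.2702 52.9507 47.2285 27.4857] k=[59 54 45 24]
t=9: x=[58.3732 53.3694 43.8974 26.2260] k=[58 55 40 25]
t=10: x=[57.4783 53.7003 39.9073 26.7180] k=[57 51 39 25]
t=11: x=[56.1291 50.0993 38.7350 26.6327] k=[53 52 36 26]
t=12: x=[52.3121 50.3412 36.4114 27.2951] k=[48 51 32 25]
t=13: x=[47.3939 48.7011 32.9182 26.0351] k=[43 45 30 26]
t=14: x=[42.0999 42.9984 30.8325 26.7832] k=[44 41 31 27]
t=15: x=[42.6948 39.7969 31.4076 27.7866] k=[40 37 27 28]
t=16: x=[38.5762 35.7526 27.8332 28.3631] k=[40 34 31 25]
t=17: x=[38.3151 33.5885 30.6425 25.9497] k=[37 35 35 28]
t=18: x=[35.6033 34.5086 34.3041 29.0444] k=[32 34 38 29]
t=19: x=[30.9001 33.5031 36.7969 30.2156] k=[31 35 33 26]

0.0011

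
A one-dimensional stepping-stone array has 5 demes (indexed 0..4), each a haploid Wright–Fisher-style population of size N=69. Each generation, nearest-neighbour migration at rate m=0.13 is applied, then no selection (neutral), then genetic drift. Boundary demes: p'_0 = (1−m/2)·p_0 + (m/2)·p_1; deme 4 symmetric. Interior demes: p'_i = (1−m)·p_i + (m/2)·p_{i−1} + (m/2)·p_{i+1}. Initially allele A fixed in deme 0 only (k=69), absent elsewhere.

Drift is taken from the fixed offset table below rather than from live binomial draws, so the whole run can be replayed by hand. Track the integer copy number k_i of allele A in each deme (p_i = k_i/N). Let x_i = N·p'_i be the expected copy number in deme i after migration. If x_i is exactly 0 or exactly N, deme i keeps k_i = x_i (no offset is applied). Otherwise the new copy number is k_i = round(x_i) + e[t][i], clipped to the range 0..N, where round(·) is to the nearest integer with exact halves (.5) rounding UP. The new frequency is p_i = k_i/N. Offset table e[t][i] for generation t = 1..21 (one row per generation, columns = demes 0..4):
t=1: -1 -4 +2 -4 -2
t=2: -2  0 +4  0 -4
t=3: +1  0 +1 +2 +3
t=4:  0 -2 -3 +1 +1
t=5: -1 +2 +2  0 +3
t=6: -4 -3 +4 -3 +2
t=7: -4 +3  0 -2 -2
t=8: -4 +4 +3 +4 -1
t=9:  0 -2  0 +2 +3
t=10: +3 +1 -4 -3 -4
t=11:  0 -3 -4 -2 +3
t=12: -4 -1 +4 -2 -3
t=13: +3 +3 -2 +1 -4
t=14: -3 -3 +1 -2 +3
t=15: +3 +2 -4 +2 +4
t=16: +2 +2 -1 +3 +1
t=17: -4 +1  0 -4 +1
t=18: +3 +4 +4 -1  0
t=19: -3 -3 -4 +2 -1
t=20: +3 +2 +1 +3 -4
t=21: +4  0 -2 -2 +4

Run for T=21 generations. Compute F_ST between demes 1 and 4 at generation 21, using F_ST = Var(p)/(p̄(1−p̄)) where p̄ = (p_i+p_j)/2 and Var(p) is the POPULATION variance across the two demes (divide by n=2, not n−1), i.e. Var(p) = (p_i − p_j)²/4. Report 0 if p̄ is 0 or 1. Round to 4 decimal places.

0.0468

t=0: k=[69 0 0 0 0]
t=1: x=[64.5150 4.4850 0.0000 0.0000 0.0000] k=[64 0 0 0 0]
t=2: x=[59.8400 4.1600 0.0000 0.0000 0.0000] k=[58 4 0 0 0]
t=3: x=[54.4900 7.2500 0.2600 0.0000 0.0000] k=[55 7 1 0 0]
t=4: x=[51.8800 9.7300 1.3250 0.0650 0.0000] k=[52 8 0 1 0]
t=5: x=[49.1400 10.3400 0.5850 0.8700 0.0650] k=[48 12 3 1 3]
t=6: x=[45.6600 13.7550 3.4550 1.2600 2.8700] k=[42 11 7 0 5]
t=7: x=[39.9850 12.7550 6.8050 0.7800 4.6750] k=[36 16 7 0 3]
t=8: x=[34.7000 16.7150 7.1300 0.6500 2.8050] k=[31 21 10 5 2]
t=9: x=[30.3500 20.9350 10.3900 5.1300 2.1950] k=[30 19 10 7 5]
t=10: x=[29.2850 19.1300 10.3900 7.0650 5.1300] k=[32 20 6 4 1]
t=11: x=[31.2200 19.8700 6.7800 3.9350 1.1950] k=[31 17 3 2 4]
t=12: x=[30.0900 17.0000 3.8450 2.1950 3.8700] k=[26 16 8 0 1]
t=13: x=[25.3500 16.1300 8.0000 0.5850 0.9350] k=[28 19 6 2 0]
t=14: x=[27.4150 18.7400 6.5850 2.1300 0.1300] k=[24 16 8 0 3]
t=15: x=[23.4800 16.0000 8.0000 0.7150 2.8050] k=[26 18 4 3 7]
t=16: x=[25.4800 17.6100 4.8450 3.3250 6.7400] k=[27 20 4 6 8]
t=17: x=[26.5450 19.4150 5.1700 6.0000 7.8700] k=[23 20 5 2 9]
t=18: x=[22.8050 19.2200 5.7800 2.6500 8.5450] k=[26 23 10 2 9]
t=19: x=[25.8050 22.3500 10.3250 2.9750 8.5450] k=[23 19 6 5 8]
t=20: x=[22.7400 18.4150 6.7800 5.2600 7.8050] k=[26 20 8 8 4]
t=21: x=[25.6100 19.6100 8.7800 7.7400 4.2600] k=[30 20 7 6 8]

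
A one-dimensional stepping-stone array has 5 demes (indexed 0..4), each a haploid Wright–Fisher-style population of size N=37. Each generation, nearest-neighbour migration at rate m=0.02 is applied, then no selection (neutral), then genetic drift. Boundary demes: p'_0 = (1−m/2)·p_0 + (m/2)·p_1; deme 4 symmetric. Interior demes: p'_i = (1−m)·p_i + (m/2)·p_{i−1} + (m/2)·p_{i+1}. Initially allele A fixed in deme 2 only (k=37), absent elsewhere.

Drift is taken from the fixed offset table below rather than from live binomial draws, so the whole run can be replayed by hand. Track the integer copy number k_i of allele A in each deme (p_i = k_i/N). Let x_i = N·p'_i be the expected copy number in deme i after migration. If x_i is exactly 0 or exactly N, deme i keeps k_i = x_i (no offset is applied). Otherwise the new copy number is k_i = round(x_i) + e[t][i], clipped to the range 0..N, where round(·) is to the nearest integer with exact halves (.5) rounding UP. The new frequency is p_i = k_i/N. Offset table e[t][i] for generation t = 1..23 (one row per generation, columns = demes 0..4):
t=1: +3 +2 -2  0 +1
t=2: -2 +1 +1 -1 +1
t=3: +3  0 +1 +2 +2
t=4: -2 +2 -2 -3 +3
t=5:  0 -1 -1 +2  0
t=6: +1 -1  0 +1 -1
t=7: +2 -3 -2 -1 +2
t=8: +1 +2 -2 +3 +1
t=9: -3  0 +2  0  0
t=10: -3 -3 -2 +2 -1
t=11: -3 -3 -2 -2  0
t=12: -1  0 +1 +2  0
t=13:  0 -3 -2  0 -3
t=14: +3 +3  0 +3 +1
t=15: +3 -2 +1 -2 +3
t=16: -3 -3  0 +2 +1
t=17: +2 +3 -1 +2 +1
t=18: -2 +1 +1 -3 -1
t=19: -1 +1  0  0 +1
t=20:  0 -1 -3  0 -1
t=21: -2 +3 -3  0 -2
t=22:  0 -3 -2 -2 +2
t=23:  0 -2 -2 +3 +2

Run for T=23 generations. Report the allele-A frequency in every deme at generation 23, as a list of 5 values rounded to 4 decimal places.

t=0: k=[0 0 37 0 0]
t=1: x=[0.0000 0.3700 36.2600 0.3700 0.0000] k=[0 2 34 0 0]
t=2: x=[0.0200 2.3000 33.3400 0.3400 0.0000] k=[0 3 34 0 0]
t=3: x=[0.0300 3.2800 33.3500 0.3400 0.0000] k=[3 3 34 2 0]
t=4: x=[3.0000 3.3100 33.3700 2.3000 0.0200] k=[1 5 31 0 3]
t=5: x=[1.0400 5.2200 30.4300 0.3400 2.9700] k=[1 4 29 2 3]
t=6: x=[1.0300 4.2200 28.4800 2.2800 2.9900] k=[2 3 28 3 2]
t=7: x=[2.0100 3.2400 27.5000 3.2400 2.0100] k=[4 0 26 2 4]
t=8: x=[3.9600 0.3000 25.5000 2.2600 3.9800] k=[5 2 24 5 5]
t=9: x=[4.9700 2.2500 23.5900 5.1900 5.0000] k=[2 2 26 5 5]
t=10: x=[2.0000 2.2400 25.5500 5.2100 5.0000] k=[0 0 24 7 4]
t=11: x=[0.0000 0.2400 23.5900 7.1400 4.0300] k=[0 0 22 5 4]
t=12: x=[0.0000 0.2200 21.6100 5.1600 4.0100] k=[0 0 23 7 4]
t=13: x=[0.0000 0.2300 22.6100 7.1300 4.0300] k=[0 0 21 7 1]
t=14: x=[0.0000 0.2100 20.6500 7.0800 1.0600] k=[0 3 21 10 2]
t=15: x=[0.0300 3.1500 20.7100 10.0300 2.0800] k=[3 1 22 8 5]
t=16: x=[2.9800 1.2300 21.6500 8.1100 5.0300] k=[0 0 22 10 6]
t=17: x=[0.0000 0.2200 21.6600 10.0800 6.0400] k=[0 3 21 12 7]
t=18: x=[0.0300 3.1500 20.7300 12.0400 7.0500] k=[0 4 22 9 6]
t=19: x=[0.0400 4.1400 21.6900 9.1000 6.0300] k=[0 5 22 9 7]
t=20: x=[0.0500 5.1200 21.7000 9.1100 7.0200] k=[0 4 19 9 6]
t=21: x=[0.0400 4.1100 18.7500 9.0700 6.0300] k=[0 7 16 9 4]
t=22: x=[0.0700 7.0200 15.8400 9.0200 4.0500] k=[0 4 14 7 6]
t=23: x=[0.0400 4.0600 13.8300 7.0600 6.0100] k=[0 2 12 10 8]

[0.0000, 0.0541, 0.3243, 0.2703, 0.2162]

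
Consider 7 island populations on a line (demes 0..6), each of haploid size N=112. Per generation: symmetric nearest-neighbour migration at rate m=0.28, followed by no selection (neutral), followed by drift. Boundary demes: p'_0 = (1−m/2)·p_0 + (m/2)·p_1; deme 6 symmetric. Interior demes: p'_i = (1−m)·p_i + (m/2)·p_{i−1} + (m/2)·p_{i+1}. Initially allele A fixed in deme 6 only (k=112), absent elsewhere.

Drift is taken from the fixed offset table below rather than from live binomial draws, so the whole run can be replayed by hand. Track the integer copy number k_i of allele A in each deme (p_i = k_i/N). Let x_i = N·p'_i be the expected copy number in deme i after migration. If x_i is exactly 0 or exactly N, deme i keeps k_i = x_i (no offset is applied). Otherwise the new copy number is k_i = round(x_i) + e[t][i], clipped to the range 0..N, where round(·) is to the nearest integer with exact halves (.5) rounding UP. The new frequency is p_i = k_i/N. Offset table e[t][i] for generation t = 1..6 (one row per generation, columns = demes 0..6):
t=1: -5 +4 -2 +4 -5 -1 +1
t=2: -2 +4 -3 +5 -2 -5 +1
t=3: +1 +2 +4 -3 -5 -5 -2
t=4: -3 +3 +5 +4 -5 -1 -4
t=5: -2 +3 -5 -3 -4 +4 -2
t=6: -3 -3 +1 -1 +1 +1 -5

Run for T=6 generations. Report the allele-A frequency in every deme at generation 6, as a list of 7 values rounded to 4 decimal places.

t=0: k=[0 0 0 0 0 0 112]
t=1: x=[0.0000 0.0000 0.0000 0.0000 0.0000 15.6800 96.3200] k=[0 0 0 0 0 15 97]
t=2: x=[0.0000 0.0000 0.0000 0.0000 2.1000 24.3800 85.5200] k=[0 0 0 0 0 19 87]
t=3: x=[0.0000 0.0000 0.0000 0.0000 2.6600 25.8600 77.4800] k=[0 0 0 0 0 21 75]
t=4: x=[0.0000 0.0000 0.0000 0.0000 2.9400 25.6200 67.4400] k=[0 0 0 0 0 25 63]
t=5: x=[0.0000 0.0000 0.0000 0.0000 3.5000 26.8200 57.6800] k=[0 0 0 0 0 31 56]
t=6: x=[0.0000 0.0000 0.0000 0.0000 4.3400 30.1600 52.5000] k=[0 0 0 0 5 31 48]

[0.0000, 0.0000, 0.0000, 0.0000, 0.0446, 0.2768, 0.4286]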